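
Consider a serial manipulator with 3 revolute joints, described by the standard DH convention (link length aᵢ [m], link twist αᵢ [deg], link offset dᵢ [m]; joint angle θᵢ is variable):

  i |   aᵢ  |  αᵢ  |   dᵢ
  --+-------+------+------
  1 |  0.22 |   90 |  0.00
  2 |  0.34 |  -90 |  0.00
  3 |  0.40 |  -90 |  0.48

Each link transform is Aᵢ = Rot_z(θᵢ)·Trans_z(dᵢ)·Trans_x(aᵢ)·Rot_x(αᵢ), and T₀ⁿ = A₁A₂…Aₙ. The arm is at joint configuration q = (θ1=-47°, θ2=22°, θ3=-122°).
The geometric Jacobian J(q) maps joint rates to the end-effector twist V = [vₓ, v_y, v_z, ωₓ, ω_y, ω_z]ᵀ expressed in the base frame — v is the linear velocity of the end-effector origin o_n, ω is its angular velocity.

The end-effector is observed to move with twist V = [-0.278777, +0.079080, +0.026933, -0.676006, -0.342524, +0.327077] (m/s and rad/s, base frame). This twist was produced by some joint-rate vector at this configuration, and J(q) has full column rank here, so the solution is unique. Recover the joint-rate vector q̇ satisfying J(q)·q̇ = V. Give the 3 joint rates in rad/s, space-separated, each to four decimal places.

o_n = [-0.1397, -0.3476, 0.4930]
J₁: ẑ×o_n = [0.3476, -0.1397, 0.0000], ω = ẑ
J2: z=[-0.7314, -0.6820, 0.0000] o=[0.1500, -0.1609, 0.0000] → [-0.3362, 0.3606, -0.0611, -0.7314, -0.6820, 0.0000]
J3: z=[-0.2555, 0.2740, 0.9272] o=[0.3650, -0.3915, 0.1274] → [0.0595, -0.3746, 0.1271, -0.2555, 0.2740, 0.9272]
q̇ = J⁺·V = [-0.1940, 0.7280, 0.5620]

-0.1940 0.7280 0.5620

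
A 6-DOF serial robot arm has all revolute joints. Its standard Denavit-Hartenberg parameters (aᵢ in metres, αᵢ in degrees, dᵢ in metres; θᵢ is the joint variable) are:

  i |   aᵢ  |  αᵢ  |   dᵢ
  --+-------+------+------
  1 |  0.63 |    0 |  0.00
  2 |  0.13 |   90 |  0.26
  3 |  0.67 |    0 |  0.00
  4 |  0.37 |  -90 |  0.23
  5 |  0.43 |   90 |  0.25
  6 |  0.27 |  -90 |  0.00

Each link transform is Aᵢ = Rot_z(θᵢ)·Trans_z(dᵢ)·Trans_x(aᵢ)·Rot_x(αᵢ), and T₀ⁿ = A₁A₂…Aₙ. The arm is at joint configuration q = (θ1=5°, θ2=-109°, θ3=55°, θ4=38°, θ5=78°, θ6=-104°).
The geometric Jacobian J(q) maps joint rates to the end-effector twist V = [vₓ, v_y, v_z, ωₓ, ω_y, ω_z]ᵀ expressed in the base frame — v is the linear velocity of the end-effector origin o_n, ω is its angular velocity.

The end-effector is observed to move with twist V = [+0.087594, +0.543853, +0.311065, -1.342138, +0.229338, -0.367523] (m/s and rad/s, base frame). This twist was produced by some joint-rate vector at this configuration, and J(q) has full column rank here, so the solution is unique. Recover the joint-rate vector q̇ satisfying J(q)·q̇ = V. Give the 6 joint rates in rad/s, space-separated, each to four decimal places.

-0.7180 0.3510 0.7560 0.6030 -0.1020 -0.0060

o_n = [0.6289, -0.4637, 1.2547]
J₁: ẑ×o_n = [0.4637, 0.6289, -0.0000], ω = ẑ
J2: z=[0.0000, 0.0000, 1.0000] o=[0.6276, 0.0549, 0.0000] → [0.5186, 0.0013, -0.0000, 0.0000, 0.0000, 1.0000]
J3: z=[-0.9703, 0.2419, 0.0000] o=[0.5962, -0.0712, 0.2600] → [0.2406, 0.9651, 0.3729, -0.9703, 0.2419, 0.0000]
J4: z=[-0.9703, 0.2419, 0.0000] o=[0.5032, -0.4441, 0.8088] → [0.1079, 0.4326, -0.0114, -0.9703, 0.2419, 0.0000]
J5: z=[0.2416, 0.9690, -0.0523] o=[0.2847, -0.3697, 1.1783] → [0.0691, -0.0365, -0.3562, 0.2416, 0.9690, -0.0523]
J6: z=[-0.1894, 0.1000, 0.9768] o=[0.7543, -0.2247, 1.2545] → [0.2336, -0.1225, 0.0578, -0.1894, 0.1000, 0.9768]
q̇ = J⁺·V = [-0.7180, 0.3510, 0.7560, 0.6030, -0.1020, -0.0060]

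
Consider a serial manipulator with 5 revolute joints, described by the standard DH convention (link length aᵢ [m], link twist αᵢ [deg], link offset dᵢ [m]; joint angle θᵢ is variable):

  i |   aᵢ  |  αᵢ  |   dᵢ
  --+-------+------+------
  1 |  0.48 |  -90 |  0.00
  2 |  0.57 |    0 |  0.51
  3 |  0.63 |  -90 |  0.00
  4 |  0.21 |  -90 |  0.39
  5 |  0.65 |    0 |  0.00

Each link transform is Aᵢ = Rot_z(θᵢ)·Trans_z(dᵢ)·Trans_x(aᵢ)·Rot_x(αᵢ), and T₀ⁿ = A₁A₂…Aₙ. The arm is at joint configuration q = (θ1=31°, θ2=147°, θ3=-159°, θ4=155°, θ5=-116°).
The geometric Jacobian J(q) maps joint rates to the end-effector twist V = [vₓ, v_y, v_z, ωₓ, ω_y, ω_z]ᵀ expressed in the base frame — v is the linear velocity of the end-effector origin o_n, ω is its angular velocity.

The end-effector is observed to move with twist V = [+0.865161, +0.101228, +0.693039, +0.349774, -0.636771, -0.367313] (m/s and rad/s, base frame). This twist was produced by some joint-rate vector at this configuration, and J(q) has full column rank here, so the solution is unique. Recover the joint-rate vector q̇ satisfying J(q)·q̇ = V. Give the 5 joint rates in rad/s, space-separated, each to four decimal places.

o_n = [0.4815, 0.9212, -1.1183]
J₁: ẑ×o_n = [-0.9212, 0.4815, 0.0000], ω = ẑ
J2: z=[-0.5150, 0.8572, 0.0000] o=[0.4114, 0.2472, 0.0000] → [-0.9585, -0.5759, -0.4072, -0.5150, 0.8572, 0.0000]
J3: z=[-0.5150, 0.8572, 0.0000] o=[-0.2610, 0.4382, -0.3104] → [-0.6924, -0.4161, -0.8852, -0.5150, 0.8572, 0.0000]
J4: z=[0.1782, 0.1071, -0.9781] o=[0.2672, 0.7555, -0.1795] → [0.0615, -0.0423, 0.0066, 0.1782, 0.1071, -0.9781]
J5: z=[-0.8211, 0.5639, -0.0879] o=[0.2229, 0.6254, -0.6005] → [-0.2660, -0.4479, -0.3888, -0.8211, 0.5639, -0.0879]
q̇ = J⁺·V = [-0.3920, 0.0600, -0.8340, -0.0300, 0.0530]

-0.3920 0.0600 -0.8340 -0.0300 0.0530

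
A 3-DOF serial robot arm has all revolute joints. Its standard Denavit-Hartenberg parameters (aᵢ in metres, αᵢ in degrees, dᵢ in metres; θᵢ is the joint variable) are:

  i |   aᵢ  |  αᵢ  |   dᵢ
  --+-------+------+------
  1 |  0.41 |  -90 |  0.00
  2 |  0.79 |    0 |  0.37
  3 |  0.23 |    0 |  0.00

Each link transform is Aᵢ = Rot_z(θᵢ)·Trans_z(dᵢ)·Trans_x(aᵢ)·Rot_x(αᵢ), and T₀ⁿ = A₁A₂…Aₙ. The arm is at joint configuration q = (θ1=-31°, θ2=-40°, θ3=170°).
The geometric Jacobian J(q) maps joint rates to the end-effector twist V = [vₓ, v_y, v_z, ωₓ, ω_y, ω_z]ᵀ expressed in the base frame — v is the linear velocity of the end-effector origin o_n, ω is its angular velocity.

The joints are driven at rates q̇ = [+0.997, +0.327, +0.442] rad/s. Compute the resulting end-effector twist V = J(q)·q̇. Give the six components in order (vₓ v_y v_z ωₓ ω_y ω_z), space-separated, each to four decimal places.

o_n = [0.9340, -0.1296, 0.3316]
J₁: ẑ×o_n = [0.1296, 0.9340, -0.0000], ω = ẑ
J2: z=[0.5150, 0.8572, 0.0000] o=[0.3514, -0.2112, 0.0000] → [0.2842, -0.1708, -0.4573, 0.5150, 0.8572, 0.0000]
J3: z=[0.5150, 0.8572, 0.0000] o=[1.0607, -0.2057, 0.5078] → [-0.1510, 0.0907, 0.1478, 0.5150, 0.8572, 0.0000]
V = J·q̇ = [0.1554, 0.9155, -0.0842, 0.3961, 0.6592, 0.9970]

0.1554 0.9155 -0.0842 0.3961 0.6592 0.9970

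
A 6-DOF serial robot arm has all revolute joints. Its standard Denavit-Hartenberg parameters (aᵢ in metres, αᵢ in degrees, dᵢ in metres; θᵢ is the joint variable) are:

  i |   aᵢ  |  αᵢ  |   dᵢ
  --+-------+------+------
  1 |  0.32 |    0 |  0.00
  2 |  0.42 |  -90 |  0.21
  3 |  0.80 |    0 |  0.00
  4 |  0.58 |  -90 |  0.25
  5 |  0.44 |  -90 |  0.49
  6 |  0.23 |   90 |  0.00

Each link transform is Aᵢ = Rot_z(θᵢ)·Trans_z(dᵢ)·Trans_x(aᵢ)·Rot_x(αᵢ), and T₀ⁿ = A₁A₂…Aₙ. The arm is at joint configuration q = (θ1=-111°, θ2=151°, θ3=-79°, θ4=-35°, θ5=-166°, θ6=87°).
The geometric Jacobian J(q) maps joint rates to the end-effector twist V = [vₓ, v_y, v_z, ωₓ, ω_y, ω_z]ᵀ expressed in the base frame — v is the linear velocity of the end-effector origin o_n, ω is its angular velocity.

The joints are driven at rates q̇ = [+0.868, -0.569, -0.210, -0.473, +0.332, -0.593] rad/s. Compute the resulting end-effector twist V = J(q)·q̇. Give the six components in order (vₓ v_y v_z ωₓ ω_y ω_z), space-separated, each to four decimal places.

o_n = [0.2311, 0.4605, 1.2303]
J₁: ẑ×o_n = [-0.4605, 0.2311, 0.0000], ω = ẑ
J2: z=[0.0000, 0.0000, 1.0000] o=[-0.1147, -0.2987, 0.0000] → [-0.7593, 0.3458, 0.0000, 0.0000, 0.0000, 1.0000]
J3: z=[-0.6428, 0.7660, 0.0000] o=[0.2071, -0.0288, 0.2100] → [0.7816, 0.6559, -0.3329, -0.6428, 0.7660, 0.0000]
J4: z=[-0.6428, 0.7660, 0.0000] o=[0.3240, 0.0693, 0.9953] → [0.1801, 0.1511, -0.1803, -0.6428, 0.7660, 0.0000]
J5: z=[0.6998, 0.5872, 0.4067] o=[-0.0174, 0.1092, 1.5252] → [-0.3160, 0.3074, 0.0999, 0.6998, 0.5872, 0.4067]
J6: z=[-0.6991, 0.6800, 0.2210] o=[0.3901, 0.5901, 1.3344] → [-0.0421, -0.1079, 0.1987, -0.6991, 0.6800, 0.2210]
V = J·q̇ = [-0.2969, -0.0393, 0.0705, 1.0859, -0.7315, 0.3030]

-0.2969 -0.0393 0.0705 1.0859 -0.7315 0.3030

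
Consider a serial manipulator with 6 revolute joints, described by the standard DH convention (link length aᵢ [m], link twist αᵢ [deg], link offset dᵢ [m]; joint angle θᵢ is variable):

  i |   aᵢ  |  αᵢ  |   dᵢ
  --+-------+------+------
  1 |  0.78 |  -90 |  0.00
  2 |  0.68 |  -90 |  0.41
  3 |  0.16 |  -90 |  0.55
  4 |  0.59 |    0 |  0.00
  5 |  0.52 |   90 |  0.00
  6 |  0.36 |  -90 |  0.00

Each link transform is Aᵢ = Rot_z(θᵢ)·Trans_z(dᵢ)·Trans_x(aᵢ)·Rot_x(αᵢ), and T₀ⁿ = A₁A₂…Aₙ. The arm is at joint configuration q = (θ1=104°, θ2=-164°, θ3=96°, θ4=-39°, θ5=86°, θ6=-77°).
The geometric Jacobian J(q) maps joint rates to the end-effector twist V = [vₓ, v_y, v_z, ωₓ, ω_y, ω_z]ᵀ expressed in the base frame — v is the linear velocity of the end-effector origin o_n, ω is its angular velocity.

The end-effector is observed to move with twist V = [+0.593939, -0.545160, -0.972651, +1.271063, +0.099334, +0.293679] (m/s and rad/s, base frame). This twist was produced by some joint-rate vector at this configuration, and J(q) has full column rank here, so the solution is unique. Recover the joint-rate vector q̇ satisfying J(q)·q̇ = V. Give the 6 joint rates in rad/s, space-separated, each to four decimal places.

-0.0670 -0.9770 0.0580 0.5600 -0.8900 0.3380

o_n = [0.6236, 0.1834, 0.7171]
J₁: ẑ×o_n = [-0.1834, 0.6236, 0.0000], ω = ẑ
J2: z=[-0.9703, -0.2419, 0.0000] o=[-0.1887, 0.7568, 0.0000] → [-0.1735, 0.6958, 0.7529, -0.9703, -0.2419, 0.0000]
J3: z=[-0.0667, 0.2674, 0.9613] o=[-0.4284, 0.0234, 0.1874] → [-0.0122, 1.0465, -0.2920, -0.0667, 0.2674, 0.9613]
J4: z=[-0.3327, 0.9023, -0.2741] o=[-0.3146, 0.2246, 0.7115] → [-0.0063, -0.2553, -0.8328, -0.3327, 0.9023, -0.2741]
J5: z=[-0.3327, 0.9023, -0.2741] o=[0.0920, 0.4789, 1.0552] → [-0.3861, -0.2582, -0.3813, -0.3327, 0.9023, -0.2741]
J6: z=[0.6425, 0.4297, 0.6345] o=[0.4510, 0.4971, 0.6794] → [0.2152, 0.0853, -0.2757, 0.6425, 0.4297, 0.6345]
q̇ = J⁺·V = [-0.0670, -0.9770, 0.0580, 0.5600, -0.8900, 0.3380]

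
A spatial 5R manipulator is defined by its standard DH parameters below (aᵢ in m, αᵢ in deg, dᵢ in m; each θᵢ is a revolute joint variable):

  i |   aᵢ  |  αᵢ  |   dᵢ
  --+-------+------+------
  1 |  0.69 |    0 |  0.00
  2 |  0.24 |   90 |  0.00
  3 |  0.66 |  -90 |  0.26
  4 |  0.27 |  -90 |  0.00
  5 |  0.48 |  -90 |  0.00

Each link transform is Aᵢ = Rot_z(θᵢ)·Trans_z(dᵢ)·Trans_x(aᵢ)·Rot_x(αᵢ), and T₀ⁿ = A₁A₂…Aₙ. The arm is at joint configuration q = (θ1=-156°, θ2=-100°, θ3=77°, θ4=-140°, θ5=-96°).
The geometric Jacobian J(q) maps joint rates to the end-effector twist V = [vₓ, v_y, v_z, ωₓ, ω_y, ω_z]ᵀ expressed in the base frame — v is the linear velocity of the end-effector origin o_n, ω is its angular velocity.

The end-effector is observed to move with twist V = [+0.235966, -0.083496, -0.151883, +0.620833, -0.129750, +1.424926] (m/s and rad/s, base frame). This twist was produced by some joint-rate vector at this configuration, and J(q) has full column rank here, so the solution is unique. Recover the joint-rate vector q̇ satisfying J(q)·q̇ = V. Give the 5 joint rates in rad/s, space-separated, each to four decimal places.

o_n = [-0.2133, -0.2947, 0.5864]
J₁: ẑ×o_n = [0.2947, -0.2133, 0.0000], ω = ẑ
J2: z=[0.0000, 0.0000, 1.0000] o=[-0.6303, -0.2806, 0.0000] → [0.0141, 0.4171, -0.0000, 0.0000, 0.0000, 1.0000]
J3: z=[0.9703, 0.2419, 0.0000] o=[-0.6884, -0.0478, 0.0000] → [0.1419, -0.5690, -0.3545, 0.9703, 0.2419, 0.0000]
J4: z=[0.2357, -0.9454, 0.2250] o=[-0.4720, 0.1592, 0.6431] → [0.1557, 0.0716, 0.1377, 0.2357, -0.9454, 0.2250]
J5: z=[0.7083, 0.3256, 0.6263] o=[-0.2924, 0.1560, 0.4416] → [0.3295, -0.0530, -0.3450, 0.7083, 0.3256, 0.6263]
q̇ = J⁺·V = [0.5090, 0.9960, 0.7380, 0.2510, -0.2180]

0.5090 0.9960 0.7380 0.2510 -0.2180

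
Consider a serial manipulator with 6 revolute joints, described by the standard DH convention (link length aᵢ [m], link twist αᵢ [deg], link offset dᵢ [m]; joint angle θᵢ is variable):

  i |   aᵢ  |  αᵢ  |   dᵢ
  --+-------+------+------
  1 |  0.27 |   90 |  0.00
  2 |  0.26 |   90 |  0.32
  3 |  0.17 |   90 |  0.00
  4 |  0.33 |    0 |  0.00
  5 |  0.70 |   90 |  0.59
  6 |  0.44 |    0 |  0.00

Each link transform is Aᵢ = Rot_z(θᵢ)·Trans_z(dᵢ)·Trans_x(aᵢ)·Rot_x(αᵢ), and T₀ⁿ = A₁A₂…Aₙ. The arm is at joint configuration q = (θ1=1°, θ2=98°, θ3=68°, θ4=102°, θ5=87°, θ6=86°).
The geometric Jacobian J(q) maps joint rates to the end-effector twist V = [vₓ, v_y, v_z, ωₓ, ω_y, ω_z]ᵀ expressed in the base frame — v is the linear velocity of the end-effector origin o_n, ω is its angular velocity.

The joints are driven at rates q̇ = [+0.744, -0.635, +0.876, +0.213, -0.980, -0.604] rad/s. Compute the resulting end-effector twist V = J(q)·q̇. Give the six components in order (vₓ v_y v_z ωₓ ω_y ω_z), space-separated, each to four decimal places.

o_n = [0.3286, 0.6464, 1.0011]
J₁: ẑ×o_n = [-0.6464, 0.3286, 0.0000], ω = ẑ
J2: z=[0.0175, -0.9998, 0.0000] o=[0.2700, 0.0047, 0.0000] → [-1.0009, -0.0175, 0.0698, 0.0175, -0.9998, 0.0000]
J3: z=[0.9901, 0.0173, 0.1392] o=[0.2394, -0.3159, 0.2575] → [-0.1211, -0.7239, 0.9512, 0.9901, 0.0173, 0.1392]
J4: z=[-0.1356, 0.3723, 0.9182] o=[0.2333, -0.4736, 0.3205] → [-0.7750, 0.1798, -0.1873, -0.1356, 0.3723, 0.9182]
J5: z=[-0.1356, 0.3723, 0.9182] o=[0.5553, -0.4044, 0.3400] → [-0.7187, -0.1185, -0.0580, -0.1356, 0.3723, 0.9182]
J6: z=[0.9836, 0.1622, 0.0794] o=[0.3918, 0.4550, 0.6100] → [0.0482, -0.3897, 0.1986, 0.9836, 0.1622, 0.0794]
V = J·q̇ = [0.5587, 0.0113, 0.6860, 0.3662, 0.2665, 0.1137]

0.5587 0.0113 0.6860 0.3662 0.2665 0.1137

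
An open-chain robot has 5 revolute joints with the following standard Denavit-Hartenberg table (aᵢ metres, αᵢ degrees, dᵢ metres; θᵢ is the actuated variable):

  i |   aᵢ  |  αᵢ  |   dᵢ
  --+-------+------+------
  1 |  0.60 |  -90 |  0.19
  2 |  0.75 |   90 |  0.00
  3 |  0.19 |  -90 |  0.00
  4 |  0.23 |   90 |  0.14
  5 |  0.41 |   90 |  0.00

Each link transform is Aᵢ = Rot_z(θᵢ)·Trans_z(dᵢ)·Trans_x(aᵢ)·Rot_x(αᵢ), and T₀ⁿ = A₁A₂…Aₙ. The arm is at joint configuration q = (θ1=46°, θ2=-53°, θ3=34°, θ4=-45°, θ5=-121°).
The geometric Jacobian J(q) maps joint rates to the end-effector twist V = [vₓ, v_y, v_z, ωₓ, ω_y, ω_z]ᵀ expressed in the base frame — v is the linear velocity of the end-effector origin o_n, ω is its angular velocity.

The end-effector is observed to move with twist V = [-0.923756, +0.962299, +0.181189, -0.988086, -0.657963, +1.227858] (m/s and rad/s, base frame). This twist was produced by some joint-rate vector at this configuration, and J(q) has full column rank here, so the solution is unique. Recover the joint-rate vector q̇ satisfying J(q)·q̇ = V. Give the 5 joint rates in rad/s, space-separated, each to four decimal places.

o_n = [0.8872, 0.8300, 1.0260]
J₁: ẑ×o_n = [-0.8300, 0.8872, 0.0000], ω = ẑ
J2: z=[-0.7193, 0.6947, 0.0000] o=[0.4168, 0.4316, 0.1900] → [0.5808, 0.6014, -0.6133, -0.7193, 0.6947, 0.0000]
J3: z=[-0.5548, -0.5745, 0.6018] o=[0.7303, 0.7563, 0.7890] → [-0.1806, 0.2259, 0.0492, -0.5548, -0.5745, 0.6018]
J4: z=[-0.8301, 0.3338, -0.4466] o=[0.7198, 0.8983, 0.9148] → [0.0066, 0.0176, 0.0008, -0.8301, 0.3338, -0.4466]
J5: z=[-0.3529, -0.9347, -0.0426] o=[0.5043, 0.9731, 1.0578] → [0.0236, -0.0275, 0.4084, -0.3529, -0.9347, -0.0426]
q̇ = J⁺·V = [0.8740, -0.0560, 0.9680, 0.4890, 0.2420]

0.8740 -0.0560 0.9680 0.4890 0.2420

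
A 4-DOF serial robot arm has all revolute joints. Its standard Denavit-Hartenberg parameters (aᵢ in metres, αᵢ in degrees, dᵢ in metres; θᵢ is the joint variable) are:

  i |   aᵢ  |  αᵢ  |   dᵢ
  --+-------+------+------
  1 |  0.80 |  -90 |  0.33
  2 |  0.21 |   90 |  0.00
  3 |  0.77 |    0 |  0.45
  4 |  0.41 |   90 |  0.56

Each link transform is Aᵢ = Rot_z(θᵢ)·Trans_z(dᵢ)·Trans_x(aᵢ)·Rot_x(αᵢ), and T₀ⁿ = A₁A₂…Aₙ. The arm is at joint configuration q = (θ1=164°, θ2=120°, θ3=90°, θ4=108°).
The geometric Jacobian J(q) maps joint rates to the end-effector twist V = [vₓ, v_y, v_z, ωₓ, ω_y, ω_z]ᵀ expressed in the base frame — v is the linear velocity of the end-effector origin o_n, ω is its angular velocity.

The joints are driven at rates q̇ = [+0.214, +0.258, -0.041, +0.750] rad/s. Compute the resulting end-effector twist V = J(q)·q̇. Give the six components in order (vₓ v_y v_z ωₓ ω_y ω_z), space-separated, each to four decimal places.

o_n = [-1.8736, -0.1320, -0.0192]
J₁: ẑ×o_n = [0.1320, -1.8736, 0.0000], ω = ẑ
J2: z=[-0.2756, -0.9613, 0.0000] o=[-0.7690, 0.2205, 0.3300] → [0.3356, -0.0962, -0.9647, -0.2756, -0.9613, 0.0000]
J3: z=[-0.8325, 0.2387, -0.5000] o=[-0.6681, 0.1916, 0.1481] → [-0.2017, 0.4635, 0.5571, -0.8325, 0.2387, -0.5000]
J4: z=[-0.8325, 0.2387, -0.5000] o=[-1.2549, -0.4412, -0.0769] → [0.1684, 0.3574, -0.1097, -0.8325, 0.2387, -0.5000]
V = J·q̇ = [0.2494, -0.1768, -0.3540, -0.6613, -0.0788, -0.1405]

0.2494 -0.1768 -0.3540 -0.6613 -0.0788 -0.1405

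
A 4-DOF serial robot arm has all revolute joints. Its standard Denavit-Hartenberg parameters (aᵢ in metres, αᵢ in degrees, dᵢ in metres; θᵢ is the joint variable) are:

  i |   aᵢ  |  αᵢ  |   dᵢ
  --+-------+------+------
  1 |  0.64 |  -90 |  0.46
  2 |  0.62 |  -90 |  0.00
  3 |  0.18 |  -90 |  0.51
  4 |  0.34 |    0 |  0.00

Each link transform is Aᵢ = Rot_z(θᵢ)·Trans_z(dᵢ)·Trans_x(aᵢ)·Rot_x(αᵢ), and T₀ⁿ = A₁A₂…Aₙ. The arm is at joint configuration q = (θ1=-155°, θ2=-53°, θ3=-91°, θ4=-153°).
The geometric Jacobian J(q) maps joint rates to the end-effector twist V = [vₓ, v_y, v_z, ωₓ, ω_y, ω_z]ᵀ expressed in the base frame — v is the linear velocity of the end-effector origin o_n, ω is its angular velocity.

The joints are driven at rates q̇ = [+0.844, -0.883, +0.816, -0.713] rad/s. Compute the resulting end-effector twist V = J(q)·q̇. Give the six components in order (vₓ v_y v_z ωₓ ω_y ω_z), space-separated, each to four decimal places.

0.6975 -0.9902 0.8505 -0.5802 0.7174 -0.2164

o_n = [-1.4522, -0.5415, 0.5570]
J₁: ẑ×o_n = [0.5415, -1.4522, 0.0000], ω = ẑ
J2: z=[0.4226, -0.9063, 0.0000] o=[-0.5800, -0.2705, 0.4600] → [-0.0880, -0.0410, -0.9050, 0.4226, -0.9063, 0.0000]
J3: z=[-0.7238, -0.3375, -0.6018] o=[-0.9182, -0.4282, 0.9552] → [0.0661, 0.0332, -0.0982, -0.7238, -0.3375, -0.6018]
J4: z=[-0.5380, -0.2701, 0.7985] o=[-1.2096, -0.7626, 0.6457] → [-0.1526, -0.2414, -0.1845, -0.5380, -0.2701, 0.7985]
V = J·q̇ = [0.6975, -0.9902, 0.8505, -0.5802, 0.7174, -0.2164]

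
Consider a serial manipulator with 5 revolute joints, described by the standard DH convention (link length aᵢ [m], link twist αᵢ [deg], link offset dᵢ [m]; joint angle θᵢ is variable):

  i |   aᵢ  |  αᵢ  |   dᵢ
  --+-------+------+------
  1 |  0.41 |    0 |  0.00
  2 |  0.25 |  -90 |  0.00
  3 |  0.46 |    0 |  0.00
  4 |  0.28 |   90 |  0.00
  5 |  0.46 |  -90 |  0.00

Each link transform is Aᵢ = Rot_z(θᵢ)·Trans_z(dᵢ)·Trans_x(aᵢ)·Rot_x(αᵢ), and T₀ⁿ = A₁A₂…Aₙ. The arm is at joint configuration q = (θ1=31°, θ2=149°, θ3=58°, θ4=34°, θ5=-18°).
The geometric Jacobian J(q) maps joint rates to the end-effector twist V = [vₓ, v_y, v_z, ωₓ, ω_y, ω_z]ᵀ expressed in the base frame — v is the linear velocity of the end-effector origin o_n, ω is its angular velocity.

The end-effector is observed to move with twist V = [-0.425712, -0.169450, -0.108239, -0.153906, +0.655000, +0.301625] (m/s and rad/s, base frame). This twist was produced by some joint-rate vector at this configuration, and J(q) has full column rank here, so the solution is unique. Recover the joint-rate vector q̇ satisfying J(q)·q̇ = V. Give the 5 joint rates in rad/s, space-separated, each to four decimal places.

o_n = [-0.1173, 0.3533, -1.1072]
J₁: ẑ×o_n = [-0.3533, -0.1173, 0.0000], ω = ẑ
J2: z=[0.0000, 0.0000, 1.0000] o=[0.3514, 0.2112, 0.0000] → [-0.1421, -0.4687, 0.0000, 0.0000, 0.0000, 1.0000]
J3: z=[-0.0000, -1.0000, 0.0000] o=[0.1014, 0.2112, 0.0000] → [1.1072, -0.0000, -0.2187, -0.0000, -1.0000, 0.0000]
J4: z=[-0.0000, -1.0000, 0.0000] o=[-0.1423, 0.2112, -0.3901] → [0.7170, -0.0000, 0.0250, -0.0000, -1.0000, 0.0000]
J5: z=[-0.9994, 0.0000, -0.0349] o=[-0.1326, 0.2112, -0.6699] → [0.0050, -0.4375, -0.1421, -0.9994, 0.0000, -0.0349]
q̇ = J⁺·V = [0.1190, 0.1880, 0.2870, -0.9420, 0.1540]

0.1190 0.1880 0.2870 -0.9420 0.1540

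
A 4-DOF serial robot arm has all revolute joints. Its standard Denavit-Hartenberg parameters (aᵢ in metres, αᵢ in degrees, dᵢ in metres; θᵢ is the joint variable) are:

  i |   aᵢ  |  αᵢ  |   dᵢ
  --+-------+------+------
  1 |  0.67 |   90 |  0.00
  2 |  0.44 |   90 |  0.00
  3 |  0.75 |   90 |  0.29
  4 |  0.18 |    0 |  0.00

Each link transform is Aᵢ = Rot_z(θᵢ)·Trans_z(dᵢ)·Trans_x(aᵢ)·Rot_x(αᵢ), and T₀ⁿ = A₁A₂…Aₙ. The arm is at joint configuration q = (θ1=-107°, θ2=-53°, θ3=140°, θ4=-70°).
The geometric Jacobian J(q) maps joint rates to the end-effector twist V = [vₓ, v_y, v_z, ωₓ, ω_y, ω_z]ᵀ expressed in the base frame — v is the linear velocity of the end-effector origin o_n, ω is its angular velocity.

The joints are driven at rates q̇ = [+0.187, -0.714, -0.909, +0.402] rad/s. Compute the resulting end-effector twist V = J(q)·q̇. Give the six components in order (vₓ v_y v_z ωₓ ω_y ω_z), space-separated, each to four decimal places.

o_n = [-0.6346, -0.2913, 0.0724]
J₁: ẑ×o_n = [0.2913, -0.6346, 0.0000], ω = ẑ
J2: z=[-0.9563, 0.2924, 0.0000] o=[-0.1959, -0.6407, 0.0000] → [0.0212, 0.0692, -0.2059, -0.9563, 0.2924, 0.0000]
J3: z=[0.2335, 0.7637, -0.6018] o=[-0.2733, -0.8940, -0.3514] → [0.6863, 0.1185, 0.4166, 0.2335, 0.7637, -0.6018]
J4: z=[-0.8457, -0.1460, -0.5134] o=[-0.5655, -0.2009, -0.0671] → [-0.0668, 0.1534, 0.0664, -0.8457, -0.1460, -0.5134]
V = J·q̇ = [-0.6113, -0.2141, -0.2050, 0.1306, -0.9617, 0.5277]

-0.6113 -0.2141 -0.2050 0.1306 -0.9617 0.5277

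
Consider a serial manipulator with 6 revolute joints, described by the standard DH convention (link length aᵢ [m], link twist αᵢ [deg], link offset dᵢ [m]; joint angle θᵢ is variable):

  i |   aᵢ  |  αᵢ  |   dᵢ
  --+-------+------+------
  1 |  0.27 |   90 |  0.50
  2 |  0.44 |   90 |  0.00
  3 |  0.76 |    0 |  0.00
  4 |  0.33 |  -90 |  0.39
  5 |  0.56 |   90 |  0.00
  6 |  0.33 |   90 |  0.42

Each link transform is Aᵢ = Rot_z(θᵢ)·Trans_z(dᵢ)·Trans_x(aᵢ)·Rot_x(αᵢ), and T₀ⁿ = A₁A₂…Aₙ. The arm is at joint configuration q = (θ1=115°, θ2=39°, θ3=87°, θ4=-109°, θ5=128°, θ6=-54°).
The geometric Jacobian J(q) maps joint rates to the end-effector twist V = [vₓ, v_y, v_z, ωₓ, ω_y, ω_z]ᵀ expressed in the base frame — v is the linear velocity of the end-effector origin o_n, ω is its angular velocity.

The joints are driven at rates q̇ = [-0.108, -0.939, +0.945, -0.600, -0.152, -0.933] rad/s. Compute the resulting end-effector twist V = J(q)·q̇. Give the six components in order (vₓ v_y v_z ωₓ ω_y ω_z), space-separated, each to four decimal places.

o_n = [0.2210, 0.5618, 1.2134]
J₁: ẑ×o_n = [-0.5618, 0.2210, 0.0000], ω = ẑ
J2: z=[0.9063, 0.4226, 0.0000] o=[-0.1141, 0.2447, 0.5000] → [0.3015, -0.6466, 0.1457, 0.9063, 0.4226, 0.0000]
J3: z=[-0.2660, 0.5704, -0.7771] o=[-0.2586, 0.5546, 0.7769] → [0.2545, -0.2566, -0.2755, -0.2660, 0.5704, -0.7771]
J4: z=[-0.2660, 0.5704, -0.7771] o=[0.4162, 0.9034, 0.8019] → [-0.0308, 0.2611, 0.2022, -0.2660, 0.5704, -0.7771]
J5: z=[0.7173, 0.6557, 0.2357] o=[0.0999, 1.2891, 0.6914] → [0.5137, -0.3459, -0.6011, 0.7173, 0.6557, 0.2357]
J6: z=[-0.3438, 0.0387, 0.9383] o=[0.4393, 0.8668, 0.8332] → [0.3009, -0.0741, 0.1133, -0.3438, 0.0387, 0.9383]
V = J·q̇ = [-0.3223, 0.3058, -0.5328, -0.7311, -0.3358, -1.2873]

-0.3223 0.3058 -0.5328 -0.7311 -0.3358 -1.2873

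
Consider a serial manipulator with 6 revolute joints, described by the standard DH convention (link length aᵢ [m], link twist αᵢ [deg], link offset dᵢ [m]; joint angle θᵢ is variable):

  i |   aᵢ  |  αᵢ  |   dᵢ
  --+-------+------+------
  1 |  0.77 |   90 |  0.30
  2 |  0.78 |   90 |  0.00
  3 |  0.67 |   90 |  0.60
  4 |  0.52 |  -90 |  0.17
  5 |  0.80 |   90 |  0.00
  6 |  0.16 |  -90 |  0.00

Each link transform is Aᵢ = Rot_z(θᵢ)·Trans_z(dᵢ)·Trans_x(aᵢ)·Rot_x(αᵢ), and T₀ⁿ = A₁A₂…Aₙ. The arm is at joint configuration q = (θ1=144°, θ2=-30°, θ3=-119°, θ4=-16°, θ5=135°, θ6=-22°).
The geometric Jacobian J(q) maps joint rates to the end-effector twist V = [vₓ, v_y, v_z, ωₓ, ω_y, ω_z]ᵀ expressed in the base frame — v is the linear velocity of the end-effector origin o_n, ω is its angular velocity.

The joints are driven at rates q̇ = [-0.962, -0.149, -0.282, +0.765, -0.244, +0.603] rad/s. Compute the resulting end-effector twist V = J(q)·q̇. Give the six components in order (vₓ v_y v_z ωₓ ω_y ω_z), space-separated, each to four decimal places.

o_n = [-1.4714, 0.2191, -0.6913]
J₁: ẑ×o_n = [-0.2191, -1.4714, 0.0000], ω = ẑ
J2: z=[0.5878, 0.8090, 0.0000] o=[-0.6229, 0.4526, 0.3000] → [-0.8019, 0.5826, 0.5491, 0.5878, 0.8090, 0.0000]
J3: z=[0.4045, -0.2939, -0.8660] o=[-1.1694, 0.8496, -0.0900] → [-0.3694, 0.5047, -0.3438, 0.4045, -0.2939, -0.8660]
J4: z=[0.8977, -0.0530, 0.4373] o=[-1.0436, 0.0339, -0.4472] → [-0.0680, 0.0320, 0.1436, 0.8977, -0.0530, 0.4373]
J5: z=[0.3408, -0.5456, -0.7657] o=[-1.0361, -0.4101, -0.1276] → [0.7892, 0.5253, -0.0231, 0.3408, -0.5456, -0.7657]
J6: z=[-0.8322, -0.5539, 0.0243] o=[-1.3861, 0.0931, -0.6418] → [0.0243, -0.0432, -0.1521, -0.8322, -0.5539, 0.0243]
V = J·q̇ = [0.2044, 1.0566, 0.0389, -0.0998, -0.2791, -0.1817]

0.2044 1.0566 0.0389 -0.0998 -0.2791 -0.1817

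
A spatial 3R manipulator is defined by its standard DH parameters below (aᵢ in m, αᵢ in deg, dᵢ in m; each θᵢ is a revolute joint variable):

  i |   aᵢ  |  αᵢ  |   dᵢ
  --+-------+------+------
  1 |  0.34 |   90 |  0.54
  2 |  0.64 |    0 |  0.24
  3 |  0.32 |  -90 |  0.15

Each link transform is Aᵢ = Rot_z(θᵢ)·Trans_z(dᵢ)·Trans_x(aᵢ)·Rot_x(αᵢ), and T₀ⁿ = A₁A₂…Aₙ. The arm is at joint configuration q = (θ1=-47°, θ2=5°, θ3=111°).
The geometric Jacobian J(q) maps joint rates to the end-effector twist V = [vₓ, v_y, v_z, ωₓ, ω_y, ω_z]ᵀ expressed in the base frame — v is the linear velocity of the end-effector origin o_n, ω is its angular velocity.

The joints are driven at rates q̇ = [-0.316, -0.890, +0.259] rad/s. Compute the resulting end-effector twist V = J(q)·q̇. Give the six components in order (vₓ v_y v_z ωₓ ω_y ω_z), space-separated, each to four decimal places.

o_n = [0.2858, -0.8783, 0.8834]
J₁: ẑ×o_n = [0.8783, 0.2858, -0.0000], ω = ẑ
J2: z=[-0.7314, -0.6820, 0.0000] o=[0.2319, -0.2487, 0.5400] → [-0.2342, 0.2511, 0.4973, -0.7314, -0.6820, 0.0000]
J3: z=[-0.7314, -0.6820, 0.0000] o=[0.4912, -0.8786, 0.5958] → [-0.1962, 0.2103, -0.1403, -0.7314, -0.6820, 0.0000]
V = J·q̇ = [-0.1199, -0.2593, -0.4789, 0.4615, 0.4303, -0.3160]

-0.1199 -0.2593 -0.4789 0.4615 0.4303 -0.3160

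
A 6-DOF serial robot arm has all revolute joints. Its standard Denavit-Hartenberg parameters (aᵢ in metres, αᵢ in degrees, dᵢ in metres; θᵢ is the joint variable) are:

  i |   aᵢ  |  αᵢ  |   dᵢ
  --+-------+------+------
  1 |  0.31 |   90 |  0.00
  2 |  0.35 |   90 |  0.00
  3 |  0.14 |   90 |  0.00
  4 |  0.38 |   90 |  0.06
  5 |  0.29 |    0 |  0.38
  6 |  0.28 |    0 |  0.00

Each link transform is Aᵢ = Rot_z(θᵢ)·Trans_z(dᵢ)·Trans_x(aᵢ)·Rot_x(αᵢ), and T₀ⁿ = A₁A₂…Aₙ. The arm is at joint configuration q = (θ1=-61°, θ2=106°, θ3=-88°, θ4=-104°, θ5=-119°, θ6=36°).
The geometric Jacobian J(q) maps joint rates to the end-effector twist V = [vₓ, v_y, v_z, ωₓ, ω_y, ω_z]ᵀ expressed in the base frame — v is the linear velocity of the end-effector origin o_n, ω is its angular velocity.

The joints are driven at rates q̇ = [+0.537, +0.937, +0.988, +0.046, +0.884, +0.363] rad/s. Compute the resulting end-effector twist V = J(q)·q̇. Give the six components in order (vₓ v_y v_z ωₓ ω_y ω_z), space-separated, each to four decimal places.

o_n = [-0.3111, -0.0806, 0.7317]
J₁: ẑ×o_n = [0.0806, -0.3111, 0.0000], ω = ẑ
J2: z=[-0.8746, -0.4848, 0.0000] o=[0.1503, -0.2711, 0.0000] → [-0.3548, 0.6400, -0.3903, -0.8746, -0.4848, 0.0000]
J3: z=[0.4660, -0.8407, 0.2756] o=[0.1035, -0.1868, 0.3364] → [-0.3616, -0.2985, -0.2991, 0.4660, -0.8407, 0.2756]
J4: z=[0.1641, -0.2240, -0.9607] o=[0.2252, -0.1177, 0.3411] → [-0.0518, 0.4511, -0.1141, 0.1641, -0.2240, -0.9607]
J5: z=[-0.7309, -0.6817, 0.0341] o=[-0.0167, 0.1335, 0.1788] → [-0.3696, 0.3941, -0.0442, -0.7309, -0.6817, 0.0341]
J6: z=[-0.7309, -0.6817, 0.0341] o=[-0.2429, -0.1667, 0.4742] → [-0.1785, 0.1859, -0.1094, -0.7309, -0.6817, 0.0341]
V = J·q̇ = [-1.0403, 0.5743, -0.7452, -1.2629, -2.1453, 0.8077]

-1.0403 0.5743 -0.7452 -1.2629 -2.1453 0.8077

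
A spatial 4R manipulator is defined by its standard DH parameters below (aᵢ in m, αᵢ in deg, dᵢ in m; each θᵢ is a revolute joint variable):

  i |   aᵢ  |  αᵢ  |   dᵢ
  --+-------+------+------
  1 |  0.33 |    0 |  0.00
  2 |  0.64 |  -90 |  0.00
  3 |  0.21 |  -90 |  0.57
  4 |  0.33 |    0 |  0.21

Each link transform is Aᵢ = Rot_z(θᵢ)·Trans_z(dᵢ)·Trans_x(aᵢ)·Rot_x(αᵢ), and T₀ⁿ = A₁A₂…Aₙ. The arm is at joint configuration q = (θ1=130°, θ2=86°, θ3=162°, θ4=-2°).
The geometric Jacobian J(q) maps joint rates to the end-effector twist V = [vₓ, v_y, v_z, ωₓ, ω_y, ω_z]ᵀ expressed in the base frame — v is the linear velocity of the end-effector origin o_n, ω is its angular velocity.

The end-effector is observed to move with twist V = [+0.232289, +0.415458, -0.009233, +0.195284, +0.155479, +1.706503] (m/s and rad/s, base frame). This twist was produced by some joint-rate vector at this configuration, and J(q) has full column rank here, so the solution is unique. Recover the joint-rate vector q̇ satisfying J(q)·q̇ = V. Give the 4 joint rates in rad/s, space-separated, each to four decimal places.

o_n = [0.0797, -0.2539, 0.0329]
J₁: ẑ×o_n = [0.2539, 0.0797, -0.0000], ω = ẑ
J2: z=[0.0000, 0.0000, 1.0000] o=[-0.2121, 0.2528, 0.0000] → [0.5067, 0.2919, -0.0000, 0.0000, 0.0000, 1.0000]
J3: z=[0.5878, -0.8090, 0.0000] o=[-0.7299, -0.1234, 0.0000] → [-0.0266, -0.0193, 0.5783, 0.5878, -0.8090, 0.0000]
J4: z=[0.2500, 0.1816, 0.9511] o=[-0.2333, -0.4671, -0.0649] → [-0.1850, 0.2733, -0.0036, 0.2500, 0.1816, 0.9511]
q̇ = J⁺·V = [0.3740, 0.5650, -0.0110, 0.8070]

0.3740 0.5650 -0.0110 0.8070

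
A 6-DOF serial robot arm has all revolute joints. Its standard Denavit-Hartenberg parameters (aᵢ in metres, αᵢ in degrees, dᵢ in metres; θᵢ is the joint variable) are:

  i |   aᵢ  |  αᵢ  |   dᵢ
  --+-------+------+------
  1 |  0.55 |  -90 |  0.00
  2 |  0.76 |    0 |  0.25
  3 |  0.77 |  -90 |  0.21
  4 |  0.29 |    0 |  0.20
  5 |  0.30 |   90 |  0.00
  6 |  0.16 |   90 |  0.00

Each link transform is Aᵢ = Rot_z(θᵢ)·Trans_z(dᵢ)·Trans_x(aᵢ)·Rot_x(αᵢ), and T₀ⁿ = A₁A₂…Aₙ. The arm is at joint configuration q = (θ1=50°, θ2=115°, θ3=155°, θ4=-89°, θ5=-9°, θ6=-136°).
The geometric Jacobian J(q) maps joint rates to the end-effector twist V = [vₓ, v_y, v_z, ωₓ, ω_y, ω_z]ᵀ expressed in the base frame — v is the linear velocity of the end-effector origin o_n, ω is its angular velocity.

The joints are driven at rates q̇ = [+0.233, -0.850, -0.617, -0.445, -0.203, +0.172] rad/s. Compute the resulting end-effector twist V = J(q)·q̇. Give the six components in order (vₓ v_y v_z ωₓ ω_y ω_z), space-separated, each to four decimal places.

-0.5429 -0.5248 -0.3930 0.7256 -1.4548 0.0627

o_n = [-0.5106, 0.8431, 0.0605]
J₁: ẑ×o_n = [-0.8431, -0.5106, 0.0000], ω = ẑ
J2: z=[-0.7660, 0.6428, 0.0000] o=[0.3535, 0.4213, 0.0000] → [0.0389, 0.0464, 0.2323, -0.7660, 0.6428, 0.0000]
J3: z=[-0.7660, 0.6428, 0.0000] o=[-0.0444, 0.3360, -0.6888] → [0.4817, 0.5740, -0.0889, -0.7660, 0.6428, 0.0000]
J4: z=[0.6428, 0.7660, 0.0000] o=[-0.2053, 0.4710, 0.0812] → [-0.0158, 0.0133, 0.4731, 0.6428, 0.7660, 0.0000]
J5: z=[0.6428, 0.7660, 0.0000] o=[-0.2989, 0.8105, 0.0863] → [-0.0197, 0.0165, 0.1831, 0.6428, 0.7660, 0.0000]
J6: z=[0.1066, -0.0895, -0.9903] o=[-0.5264, 1.0015, 0.0445] → [-0.1583, -0.0174, -0.0155, 0.1066, -0.0895, -0.9903]
V = J·q̇ = [-0.5429, -0.5248, -0.3930, 0.7256, -1.4548, 0.0627]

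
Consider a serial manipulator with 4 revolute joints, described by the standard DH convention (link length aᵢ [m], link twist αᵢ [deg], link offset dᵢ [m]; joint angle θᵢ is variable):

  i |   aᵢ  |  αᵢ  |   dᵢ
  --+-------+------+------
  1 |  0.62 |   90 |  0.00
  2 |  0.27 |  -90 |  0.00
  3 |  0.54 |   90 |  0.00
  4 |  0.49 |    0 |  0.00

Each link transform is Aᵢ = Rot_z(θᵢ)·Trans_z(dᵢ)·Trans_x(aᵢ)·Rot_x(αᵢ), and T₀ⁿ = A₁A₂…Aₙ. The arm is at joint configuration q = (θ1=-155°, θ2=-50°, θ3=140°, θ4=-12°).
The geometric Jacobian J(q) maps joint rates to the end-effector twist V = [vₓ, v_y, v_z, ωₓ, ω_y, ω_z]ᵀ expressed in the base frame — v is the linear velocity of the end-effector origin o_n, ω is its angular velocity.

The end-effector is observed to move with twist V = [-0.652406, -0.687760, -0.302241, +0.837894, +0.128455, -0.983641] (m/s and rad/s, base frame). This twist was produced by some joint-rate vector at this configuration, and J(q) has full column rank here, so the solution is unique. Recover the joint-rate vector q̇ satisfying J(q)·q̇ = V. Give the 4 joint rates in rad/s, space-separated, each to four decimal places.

-0.8270 -0.7180 -0.7240 -0.6270

o_n = [0.0833, -0.6841, 0.3258]
J₁: ẑ×o_n = [0.6841, 0.0833, -0.0000], ω = ẑ
J2: z=[-0.4226, 0.9063, 0.0000] o=[-0.5619, -0.2620, 0.0000] → [0.2953, 0.1377, -0.4064, -0.4226, 0.9063, 0.0000]
J3: z=[-0.6943, -0.3237, 0.6428] o=[-0.7192, -0.3354, -0.2068] → [0.0517, 0.8857, 0.5019, -0.6943, -0.3237, 0.6428]
J4: z=[-0.0507, -0.8689, -0.4924] o=[-0.3315, -0.5376, 0.1101] → [-0.2596, -0.1933, 0.3679, -0.0507, -0.8689, -0.4924]
q̇ = J⁺·V = [-0.8270, -0.7180, -0.7240, -0.6270]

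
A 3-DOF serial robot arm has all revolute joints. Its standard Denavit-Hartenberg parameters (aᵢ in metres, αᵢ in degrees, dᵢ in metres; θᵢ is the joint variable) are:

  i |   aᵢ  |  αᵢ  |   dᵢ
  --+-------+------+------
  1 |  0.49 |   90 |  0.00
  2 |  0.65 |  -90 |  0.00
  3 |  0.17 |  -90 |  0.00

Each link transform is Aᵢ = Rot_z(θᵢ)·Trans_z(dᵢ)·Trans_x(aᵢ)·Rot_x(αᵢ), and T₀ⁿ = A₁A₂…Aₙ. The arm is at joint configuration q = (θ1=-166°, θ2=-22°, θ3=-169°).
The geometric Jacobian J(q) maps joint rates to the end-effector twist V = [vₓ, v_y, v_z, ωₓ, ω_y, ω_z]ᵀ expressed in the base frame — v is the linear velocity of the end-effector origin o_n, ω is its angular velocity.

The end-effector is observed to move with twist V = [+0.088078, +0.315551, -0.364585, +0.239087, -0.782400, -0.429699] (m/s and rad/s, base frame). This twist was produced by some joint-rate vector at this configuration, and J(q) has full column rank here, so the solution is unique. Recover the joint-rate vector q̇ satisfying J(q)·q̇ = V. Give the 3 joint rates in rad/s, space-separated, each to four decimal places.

-0.3240 -0.8170 -0.1140

o_n = [-0.9179, -0.1954, -0.1810]
J₁: ẑ×o_n = [0.1954, -0.9179, 0.0000], ω = ẑ
J2: z=[-0.2419, 0.9703, 0.0000] o=[-0.4754, -0.1185, 0.0000] → [-0.1756, -0.0438, 0.4479, -0.2419, 0.9703, 0.0000]
J3: z=[-0.3635, -0.0906, 0.9272] o=[-1.0602, -0.2643, -0.2435] → [-0.0696, 0.1546, -0.0122, -0.3635, -0.0906, 0.9272]
q̇ = J⁺·V = [-0.3240, -0.8170, -0.1140]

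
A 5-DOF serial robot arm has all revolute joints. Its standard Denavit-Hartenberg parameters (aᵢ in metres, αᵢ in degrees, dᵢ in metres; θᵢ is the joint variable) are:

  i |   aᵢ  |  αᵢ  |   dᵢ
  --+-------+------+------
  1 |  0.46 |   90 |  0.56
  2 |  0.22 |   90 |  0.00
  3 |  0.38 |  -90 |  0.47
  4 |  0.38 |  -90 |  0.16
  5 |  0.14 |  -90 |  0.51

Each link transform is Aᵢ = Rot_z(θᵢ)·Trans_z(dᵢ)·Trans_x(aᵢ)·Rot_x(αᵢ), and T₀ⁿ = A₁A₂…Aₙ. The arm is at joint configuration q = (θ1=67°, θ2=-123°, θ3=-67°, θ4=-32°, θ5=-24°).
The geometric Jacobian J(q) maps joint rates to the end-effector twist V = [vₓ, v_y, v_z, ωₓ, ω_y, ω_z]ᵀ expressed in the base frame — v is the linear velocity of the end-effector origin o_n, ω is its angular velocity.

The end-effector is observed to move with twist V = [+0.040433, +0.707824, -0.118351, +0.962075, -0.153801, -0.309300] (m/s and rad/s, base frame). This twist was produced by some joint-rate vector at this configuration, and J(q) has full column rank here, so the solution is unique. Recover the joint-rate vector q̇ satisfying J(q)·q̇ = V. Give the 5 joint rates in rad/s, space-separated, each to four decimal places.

0.4310 0.6540 -0.7210 0.5680 -0.1430

o_n = [-0.9379, 0.1202, 0.0208]
J₁: ẑ×o_n = [-0.1202, -0.9379, 0.0000], ω = ẑ
J2: z=[0.9205, -0.3907, 0.0000] o=[0.1797, 0.4234, 0.5600] → [0.2107, 0.4963, -0.7158, 0.9205, -0.3907, 0.0000]
J3: z=[-0.3277, -0.7720, 0.5446] o=[0.1329, 0.3131, 0.3755] → [0.3789, -0.6994, -0.7634, -0.3277, -0.7720, 0.5446]
J4: z=[0.1638, -0.6142, -0.7720] o=[-0.3747, 0.0125, 0.5069] → [0.3817, 0.5144, -0.3282, 0.1638, -0.6142, -0.7720]
J5: z=[-0.2152, 0.7415, -0.6355] o=[-0.7143, -0.1884, 0.3875] → [-0.0758, 0.0632, 0.0993, -0.2152, 0.7415, -0.6355]
q̇ = J⁺·V = [0.4310, 0.6540, -0.7210, 0.5680, -0.1430]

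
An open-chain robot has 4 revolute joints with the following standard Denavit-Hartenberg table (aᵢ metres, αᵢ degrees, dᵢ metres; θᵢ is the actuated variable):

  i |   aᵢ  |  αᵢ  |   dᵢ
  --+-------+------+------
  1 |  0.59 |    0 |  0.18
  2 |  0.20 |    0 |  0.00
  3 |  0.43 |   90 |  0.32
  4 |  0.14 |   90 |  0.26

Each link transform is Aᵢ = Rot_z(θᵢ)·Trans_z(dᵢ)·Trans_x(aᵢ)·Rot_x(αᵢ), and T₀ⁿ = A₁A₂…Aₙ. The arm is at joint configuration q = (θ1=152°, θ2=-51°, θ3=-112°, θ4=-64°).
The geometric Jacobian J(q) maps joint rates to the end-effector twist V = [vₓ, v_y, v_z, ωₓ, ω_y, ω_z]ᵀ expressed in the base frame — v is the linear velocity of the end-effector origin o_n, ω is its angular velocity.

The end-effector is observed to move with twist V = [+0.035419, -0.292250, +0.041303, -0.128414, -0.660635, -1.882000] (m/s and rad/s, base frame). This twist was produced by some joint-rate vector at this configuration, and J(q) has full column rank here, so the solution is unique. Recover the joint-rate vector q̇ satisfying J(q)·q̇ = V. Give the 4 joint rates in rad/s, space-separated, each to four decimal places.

o_n = [-0.1264, 0.1243, 0.3742]
J₁: ẑ×o_n = [-0.1243, -0.1264, 0.0000], ω = ẑ
J2: z=[0.0000, 0.0000, 1.0000] o=[-0.5209, 0.2770, 0.1800] → [0.1527, 0.3946, -0.0000, 0.0000, 0.0000, 1.0000]
J3: z=[0.0000, 0.0000, 1.0000] o=[-0.5591, 0.4733, 0.1800] → [0.3490, 0.4327, -0.0000, 0.0000, 0.0000, 1.0000]
J4: z=[-0.1908, -0.9816, 0.0000] o=[-0.1370, 0.3913, 0.5000] → [0.1235, -0.0240, 0.0614, -0.1908, -0.9816, 0.0000]
q̇ = J⁺·V = [-0.8990, -0.9350, -0.0480, 0.6730]

-0.8990 -0.9350 -0.0480 0.6730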